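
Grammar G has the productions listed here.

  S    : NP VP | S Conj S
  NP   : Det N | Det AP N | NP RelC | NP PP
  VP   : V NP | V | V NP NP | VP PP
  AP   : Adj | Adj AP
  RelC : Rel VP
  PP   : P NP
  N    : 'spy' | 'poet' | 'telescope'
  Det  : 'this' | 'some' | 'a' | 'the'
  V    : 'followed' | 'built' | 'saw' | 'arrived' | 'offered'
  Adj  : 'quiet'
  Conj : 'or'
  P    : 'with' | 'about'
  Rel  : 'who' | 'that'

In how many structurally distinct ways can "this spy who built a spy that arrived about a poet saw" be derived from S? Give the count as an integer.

Two of the 6 distinct bracketings:
[S [NP [NP [Det this] [N spy]] [RelC [Rel who] [VP [V built] [NP [NP [Det a] [N spy]] [RelC [Rel that] [VP [VP [V arrived]] [PP [P about] [NP [Det a] [N poet]]]]]]]]] [VP [V saw]]]
[S [NP [NP [Det this] [N spy]] [RelC [Rel who] [VP [V built] [NP [NP [NP [Det a] [N spy]] [RelC [Rel that] [VP [V arrived]]]] [PP [P about] [NP [Det a] [N poet]]]]]]] [VP [V saw]]]
The difference turns on whether NP → NP PP is used at the relevant span, versus an alternative expansion of NP.

6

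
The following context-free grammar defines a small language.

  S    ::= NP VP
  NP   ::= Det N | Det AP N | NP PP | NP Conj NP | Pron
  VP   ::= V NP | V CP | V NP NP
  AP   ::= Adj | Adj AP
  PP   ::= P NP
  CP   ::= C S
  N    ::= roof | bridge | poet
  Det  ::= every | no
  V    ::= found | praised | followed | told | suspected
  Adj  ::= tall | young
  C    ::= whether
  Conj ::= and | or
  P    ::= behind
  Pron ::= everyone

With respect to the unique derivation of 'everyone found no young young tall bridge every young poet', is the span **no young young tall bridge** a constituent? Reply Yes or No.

[S [NP [Pron everyone]] [VP [V found] [NP [Det no] [AP [Adj young] [AP [Adj young] [AP [Adj tall]]]] [N bridge]] [NP [Det every] [AP [Adj young]] [N poet]]]]
The words 'no young young tall bridge' are exhaustively dominated by a single NP node (built by NP → Det AP N), so they form a constituent.

Yes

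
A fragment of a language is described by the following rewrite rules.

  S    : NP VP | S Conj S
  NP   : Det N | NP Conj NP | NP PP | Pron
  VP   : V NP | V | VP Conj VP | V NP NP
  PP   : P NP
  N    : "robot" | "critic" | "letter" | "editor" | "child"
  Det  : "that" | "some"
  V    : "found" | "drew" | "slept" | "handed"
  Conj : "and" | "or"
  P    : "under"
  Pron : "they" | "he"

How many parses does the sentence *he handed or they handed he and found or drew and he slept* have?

4

Two of the 4 distinct bracketings:
[S [S [NP [Pron he]] [VP [V handed]]] [Conj or] [S [S [NP [Pron they]] [VP [VP [V handed] [NP [Pron he]]] [Conj and] [VP [VP [V found]] [Conj or] [VP [V drew]]]]] [Conj and] [S [NP [Pron he]] [VP [V slept]]]]]
[S [S [NP [Pron he]] [VP [V handed]]] [Conj or] [S [S [NP [Pron they]] [VP [VP [VP [V handed] [NP [Pron he]]] [Conj and] [VP [V found]]] [Conj or] [VP [V drew]]]] [Conj and] [S [NP [Pron he]] [VP [V slept]]]]]
The trees differ in how a recursive rule is bracketed over the same span.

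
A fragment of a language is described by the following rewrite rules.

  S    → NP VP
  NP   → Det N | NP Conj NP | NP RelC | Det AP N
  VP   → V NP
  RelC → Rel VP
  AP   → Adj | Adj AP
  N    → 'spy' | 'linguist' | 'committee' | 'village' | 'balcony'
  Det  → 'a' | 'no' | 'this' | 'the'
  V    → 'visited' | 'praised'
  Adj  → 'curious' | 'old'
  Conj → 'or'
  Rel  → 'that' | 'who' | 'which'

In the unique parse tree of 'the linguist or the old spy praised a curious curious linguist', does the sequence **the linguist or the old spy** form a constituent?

[S [NP [NP [Det the] [N linguist]] [Conj or] [NP [Det the] [AP [Adj old]] [N spy]]] [VP [V praised] [NP [Det a] [AP [Adj curious] [AP [Adj curious]]] [N linguist]]]]
The words 'the linguist or the old spy' are exhaustively dominated by a single NP node (built by NP → NP Conj NP), so they form a constituent.

Yes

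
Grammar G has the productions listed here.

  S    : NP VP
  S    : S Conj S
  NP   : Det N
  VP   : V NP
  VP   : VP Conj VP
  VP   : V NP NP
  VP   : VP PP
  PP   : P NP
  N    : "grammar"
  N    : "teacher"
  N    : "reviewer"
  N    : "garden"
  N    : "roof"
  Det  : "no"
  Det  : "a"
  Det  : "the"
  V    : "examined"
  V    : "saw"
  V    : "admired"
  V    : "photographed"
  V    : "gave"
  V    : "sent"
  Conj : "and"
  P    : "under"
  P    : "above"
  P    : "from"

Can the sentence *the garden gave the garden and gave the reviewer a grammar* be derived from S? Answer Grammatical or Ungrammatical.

Grammatical

S
  NP
    Det: the
    N: garden
  VP
    VP
      V: gave
      NP
        Det: the
        N: garden
    Conj: and
    VP
      V: gave
      NP
        Det: the
        N: reviewer
      NP
        Det: a
        N: grammar
Every word is introduced by a lexical rule and the phrasal rules combine the resulting categories into a single S.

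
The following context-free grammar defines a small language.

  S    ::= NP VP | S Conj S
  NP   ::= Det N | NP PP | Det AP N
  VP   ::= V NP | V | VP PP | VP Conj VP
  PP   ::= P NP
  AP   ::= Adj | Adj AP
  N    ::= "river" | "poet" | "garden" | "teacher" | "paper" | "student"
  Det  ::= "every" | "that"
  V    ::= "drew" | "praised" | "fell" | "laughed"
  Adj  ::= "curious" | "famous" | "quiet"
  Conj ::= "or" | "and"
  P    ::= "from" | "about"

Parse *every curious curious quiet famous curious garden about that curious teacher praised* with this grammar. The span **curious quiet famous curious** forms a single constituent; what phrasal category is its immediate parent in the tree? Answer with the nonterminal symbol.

S
  NP
    NP
      Det: every
      AP
        Adj: curious
        AP
          Adj: curious
          AP
            Adj: quiet
            AP
              Adj: famous
              AP
                Adj: curious
      N: garden
    PP
      P: about
      NP
        Det: that
        AP
          Adj: curious
        N: teacher
  VP
    V: praised
The span 'curious quiet famous curious' is the AP node built by AP → Adj AP.
Its mother is the AP built by AP → Adj AP.

AP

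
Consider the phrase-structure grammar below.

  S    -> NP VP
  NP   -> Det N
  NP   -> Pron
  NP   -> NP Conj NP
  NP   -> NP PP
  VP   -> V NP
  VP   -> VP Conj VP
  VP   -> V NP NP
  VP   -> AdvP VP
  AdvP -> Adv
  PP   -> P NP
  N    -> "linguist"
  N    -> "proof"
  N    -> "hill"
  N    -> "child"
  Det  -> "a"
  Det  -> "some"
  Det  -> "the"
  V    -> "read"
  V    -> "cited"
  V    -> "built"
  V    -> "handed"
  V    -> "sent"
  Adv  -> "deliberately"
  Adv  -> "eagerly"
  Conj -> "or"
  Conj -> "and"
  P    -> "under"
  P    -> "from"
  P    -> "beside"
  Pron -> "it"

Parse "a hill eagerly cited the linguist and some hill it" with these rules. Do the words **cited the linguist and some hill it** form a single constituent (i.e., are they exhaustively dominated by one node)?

[S [NP [Det a] [N hill]] [VP [AdvP [Adv eagerly]] [VP [V cited] [NP [NP [Det the] [N linguist]] [Conj and] [NP [Det some] [N hill]]] [NP [Pron it]]]]]
The words 'cited the linguist and some hill it' are exhaustively dominated by a single VP node (built by VP → V NP NP), so they form a constituent.

Yes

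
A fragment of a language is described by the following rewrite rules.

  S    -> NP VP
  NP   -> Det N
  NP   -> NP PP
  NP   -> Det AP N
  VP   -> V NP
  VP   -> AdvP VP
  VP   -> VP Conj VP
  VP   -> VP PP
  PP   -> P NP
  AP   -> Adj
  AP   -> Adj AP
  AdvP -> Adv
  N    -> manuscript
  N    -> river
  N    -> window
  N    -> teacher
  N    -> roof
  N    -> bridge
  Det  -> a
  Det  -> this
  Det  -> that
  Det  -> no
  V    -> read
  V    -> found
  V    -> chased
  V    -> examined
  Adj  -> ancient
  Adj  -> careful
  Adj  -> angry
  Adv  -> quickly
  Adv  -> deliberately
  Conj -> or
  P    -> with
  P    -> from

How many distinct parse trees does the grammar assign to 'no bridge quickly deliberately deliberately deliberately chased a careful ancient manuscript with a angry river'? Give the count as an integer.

6

Two of the 6 distinct bracketings:
[S [NP [Det no] [N bridge]] [VP [AdvP [Adv quickly]] [VP [AdvP [Adv deliberately]] [VP [AdvP [Adv deliberately]] [VP [AdvP [Adv deliberately]] [VP [V chased] [NP [NP [Det a] [AP [Adj careful] [AP [Adj ancient]]] [N manuscript]] [PP [P with] [NP [Det a] [AP [Adj angry]] [N river]]]]]]]]]]
[S [NP [Det no] [N bridge]] [VP [AdvP [Adv quickly]] [VP [AdvP [Adv deliberately]] [VP [AdvP [Adv deliberately]] [VP [AdvP [Adv deliberately]] [VP [VP [V chased] [NP [Det a] [AP [Adj careful] [AP [Adj ancient]]] [N manuscript]]] [PP [P with] [NP [Det a] [AP [Adj angry]] [N river]]]]]]]]]
The difference turns on whether NP → NP PP is used at the relevant span, versus an alternative expansion of NP.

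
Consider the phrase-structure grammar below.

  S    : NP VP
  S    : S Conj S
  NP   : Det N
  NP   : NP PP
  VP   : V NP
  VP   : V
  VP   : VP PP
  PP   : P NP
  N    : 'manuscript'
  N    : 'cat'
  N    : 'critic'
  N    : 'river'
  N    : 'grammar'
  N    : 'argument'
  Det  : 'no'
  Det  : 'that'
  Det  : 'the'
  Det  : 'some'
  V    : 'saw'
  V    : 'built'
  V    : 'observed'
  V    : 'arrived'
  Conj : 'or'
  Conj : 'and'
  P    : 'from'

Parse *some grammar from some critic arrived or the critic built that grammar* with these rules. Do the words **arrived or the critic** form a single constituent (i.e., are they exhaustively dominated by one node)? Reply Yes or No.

No

[S [S [NP [NP [Det some] [N grammar]] [PP [P from] [NP [Det some] [N critic]]]] [VP [V arrived]]] [Conj or] [S [NP [Det the] [N critic]] [VP [V built] [NP [Det that] [N grammar]]]]]
The smallest constituent containing 'arrived or the critic' is the S spanning 'some grammar from some critic arrived or the critic built that grammar'; no single node in the tree dominates exactly the given words.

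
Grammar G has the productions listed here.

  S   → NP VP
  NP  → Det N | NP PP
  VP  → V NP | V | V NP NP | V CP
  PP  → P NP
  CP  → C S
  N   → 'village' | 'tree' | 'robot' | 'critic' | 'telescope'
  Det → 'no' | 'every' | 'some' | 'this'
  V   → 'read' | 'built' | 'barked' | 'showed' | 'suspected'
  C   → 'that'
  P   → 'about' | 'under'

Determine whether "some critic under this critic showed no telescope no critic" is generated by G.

[S [NP [NP [Det some] [N critic]] [PP [P under] [NP [Det this] [N critic]]]] [VP [V showed] [NP [Det no] [N telescope]] [NP [Det no] [N critic]]]]
Every word is introduced by a lexical rule and the phrasal rules combine the resulting categories into a single S.

Grammatical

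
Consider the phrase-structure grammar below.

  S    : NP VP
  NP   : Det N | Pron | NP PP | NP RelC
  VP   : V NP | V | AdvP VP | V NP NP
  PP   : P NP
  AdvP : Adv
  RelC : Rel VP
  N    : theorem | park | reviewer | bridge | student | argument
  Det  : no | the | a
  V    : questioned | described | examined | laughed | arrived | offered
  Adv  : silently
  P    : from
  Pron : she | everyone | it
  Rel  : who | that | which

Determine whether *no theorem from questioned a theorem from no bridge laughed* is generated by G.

Ungrammatical

A P word can never sit immediately before a V word in any string this grammar generates, so the substring 'from questioned' rules out a derivation.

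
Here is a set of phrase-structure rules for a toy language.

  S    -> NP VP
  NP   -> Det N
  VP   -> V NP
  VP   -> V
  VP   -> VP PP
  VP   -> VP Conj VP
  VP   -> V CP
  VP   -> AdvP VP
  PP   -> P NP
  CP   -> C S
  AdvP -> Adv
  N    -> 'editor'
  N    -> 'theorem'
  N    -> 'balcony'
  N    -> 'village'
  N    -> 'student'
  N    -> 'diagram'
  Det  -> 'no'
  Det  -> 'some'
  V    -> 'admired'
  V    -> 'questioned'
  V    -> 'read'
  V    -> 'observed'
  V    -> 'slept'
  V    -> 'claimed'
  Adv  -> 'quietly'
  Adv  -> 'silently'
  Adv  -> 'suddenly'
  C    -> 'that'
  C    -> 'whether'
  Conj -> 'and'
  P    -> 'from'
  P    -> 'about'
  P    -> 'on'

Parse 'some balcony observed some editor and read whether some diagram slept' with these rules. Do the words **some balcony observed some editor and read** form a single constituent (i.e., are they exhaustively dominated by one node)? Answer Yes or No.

No

[S [NP [Det some] [N balcony]] [VP [VP [V observed] [NP [Det some] [N editor]]] [Conj and] [VP [V read] [CP [C whether] [S [NP [Det some] [N diagram]] [VP [V slept]]]]]]]
The smallest constituent containing 'some balcony observed some editor and read' is the S spanning 'some balcony observed some editor and read whether some diagram slept'; no single node in the tree dominates exactly the given words.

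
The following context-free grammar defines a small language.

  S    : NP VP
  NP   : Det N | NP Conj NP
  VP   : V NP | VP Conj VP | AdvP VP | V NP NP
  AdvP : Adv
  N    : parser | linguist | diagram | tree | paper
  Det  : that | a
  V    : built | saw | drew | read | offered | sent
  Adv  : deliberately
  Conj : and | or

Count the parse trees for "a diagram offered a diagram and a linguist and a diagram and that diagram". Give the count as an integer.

5

Two of the 5 distinct bracketings:
[S [NP [Det a] [N diagram]] [VP [V offered] [NP [NP [Det a] [N diagram]] [Conj and] [NP [NP [Det a] [N linguist]] [Conj and] [NP [NP [Det a] [N diagram]] [Conj and] [NP [Det that] [N diagram]]]]]]]
[S [NP [Det a] [N diagram]] [VP [V offered] [NP [NP [Det a] [N diagram]] [Conj and] [NP [NP [NP [Det a] [N linguist]] [Conj and] [NP [Det a] [N diagram]]] [Conj and] [NP [Det that] [N diagram]]]]]]
The trees differ in how a recursive rule is bracketed over the same span.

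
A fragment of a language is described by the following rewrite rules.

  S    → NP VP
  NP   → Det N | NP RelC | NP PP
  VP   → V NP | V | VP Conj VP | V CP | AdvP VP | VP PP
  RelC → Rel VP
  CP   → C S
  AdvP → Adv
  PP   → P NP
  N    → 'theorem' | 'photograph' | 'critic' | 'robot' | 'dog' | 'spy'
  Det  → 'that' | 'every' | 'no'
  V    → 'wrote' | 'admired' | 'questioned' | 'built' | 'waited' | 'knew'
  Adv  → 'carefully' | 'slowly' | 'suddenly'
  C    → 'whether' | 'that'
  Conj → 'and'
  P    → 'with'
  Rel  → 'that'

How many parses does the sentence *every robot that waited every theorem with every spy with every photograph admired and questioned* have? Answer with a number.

Two of the 9 distinct bracketings:
[S [NP [NP [Det every] [N robot]] [RelC [Rel that] [VP [V waited] [NP [NP [Det every] [N theorem]] [PP [P with] [NP [NP [Det every] [N spy]] [PP [P with] [NP [Det every] [N photograph]]]]]]]]] [VP [VP [V admired]] [Conj and] [VP [V questioned]]]]
[S [NP [NP [Det every] [N robot]] [RelC [Rel that] [VP [V waited] [NP [NP [NP [Det every] [N theorem]] [PP [P with] [NP [Det every] [N spy]]]] [PP [P with] [NP [Det every] [N photograph]]]]]]] [VP [VP [V admired]] [Conj and] [VP [V questioned]]]]
The trees differ in how a recursive rule is bracketed over the same span.

9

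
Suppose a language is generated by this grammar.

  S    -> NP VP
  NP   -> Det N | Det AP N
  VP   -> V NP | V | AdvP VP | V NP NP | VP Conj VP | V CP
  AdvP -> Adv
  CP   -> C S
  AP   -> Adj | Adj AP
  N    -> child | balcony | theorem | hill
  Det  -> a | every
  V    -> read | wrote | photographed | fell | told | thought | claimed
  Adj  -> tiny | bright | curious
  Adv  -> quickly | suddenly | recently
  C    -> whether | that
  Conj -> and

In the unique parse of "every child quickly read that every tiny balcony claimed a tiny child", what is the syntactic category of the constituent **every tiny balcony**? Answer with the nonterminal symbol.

[S [NP [Det every] [N child]] [VP [AdvP [Adv quickly]] [VP [V read] [CP [C that] [S [NP [Det every] [AP [Adj tiny]] [N balcony]] [VP [V claimed] [NP [Det a] [AP [Adj tiny]] [N child]]]]]]]]
The span 'every tiny balcony' is the NP node built by NP → Det AP N.

NP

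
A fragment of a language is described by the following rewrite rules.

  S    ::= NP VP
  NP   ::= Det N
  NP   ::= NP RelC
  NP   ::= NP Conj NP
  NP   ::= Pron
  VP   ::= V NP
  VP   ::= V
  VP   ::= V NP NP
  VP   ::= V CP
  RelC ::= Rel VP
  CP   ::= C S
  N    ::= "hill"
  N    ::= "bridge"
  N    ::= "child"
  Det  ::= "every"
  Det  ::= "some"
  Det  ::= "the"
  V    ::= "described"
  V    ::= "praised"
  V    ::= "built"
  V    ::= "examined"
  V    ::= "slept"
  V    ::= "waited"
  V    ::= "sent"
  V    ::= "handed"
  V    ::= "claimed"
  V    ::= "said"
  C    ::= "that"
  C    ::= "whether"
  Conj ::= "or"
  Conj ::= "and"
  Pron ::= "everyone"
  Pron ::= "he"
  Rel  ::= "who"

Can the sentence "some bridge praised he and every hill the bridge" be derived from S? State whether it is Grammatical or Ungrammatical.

Grammatical

S
  NP
    Det: some
    N: bridge
  VP
    V: praised
    NP
      NP
        Pron: he
      Conj: and
      NP
        Det: every
        N: hill
    NP
      Det: the
      N: bridge
Each bracket corresponds to one application of a listed rule, so the string is derivable from S.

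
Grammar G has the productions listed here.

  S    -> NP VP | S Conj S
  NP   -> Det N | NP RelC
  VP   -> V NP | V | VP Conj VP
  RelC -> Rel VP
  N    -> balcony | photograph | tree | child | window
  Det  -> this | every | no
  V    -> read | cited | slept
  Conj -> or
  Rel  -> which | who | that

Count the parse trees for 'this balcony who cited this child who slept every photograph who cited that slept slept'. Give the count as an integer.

9

Two of the 9 distinct bracketings:
[S [NP [NP [Det this] [N balcony]] [RelC [Rel who] [VP [V cited] [NP [NP [Det this] [N child]] [RelC [Rel who] [VP [V slept] [NP [NP [NP [Det every] [N photograph]] [RelC [Rel who] [VP [V cited]]]] [RelC [Rel that] [VP [V slept]]]]]]]]]] [VP [V slept]]]
[S [NP [NP [Det this] [N balcony]] [RelC [Rel who] [VP [V cited] [NP [NP [NP [Det this] [N child]] [RelC [Rel who] [VP [V slept] [NP [NP [Det every] [N photograph]] [RelC [Rel who] [VP [V cited]]]]]]] [RelC [Rel that] [VP [V slept]]]]]]] [VP [V slept]]]
The trees differ in how a recursive rule is bracketed over the same span.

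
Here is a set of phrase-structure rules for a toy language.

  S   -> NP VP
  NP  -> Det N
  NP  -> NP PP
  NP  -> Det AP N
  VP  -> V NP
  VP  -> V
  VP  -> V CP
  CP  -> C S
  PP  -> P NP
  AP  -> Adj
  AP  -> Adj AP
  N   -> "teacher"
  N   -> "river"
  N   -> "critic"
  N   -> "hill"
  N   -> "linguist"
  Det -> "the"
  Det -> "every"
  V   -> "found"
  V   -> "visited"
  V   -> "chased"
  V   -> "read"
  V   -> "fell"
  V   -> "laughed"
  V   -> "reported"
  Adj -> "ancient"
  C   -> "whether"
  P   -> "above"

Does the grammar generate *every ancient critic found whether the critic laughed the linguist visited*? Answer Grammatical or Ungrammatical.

For S → NP VP, the only prefix that parses as NP is 'every ancient critic', but the remainder 'found whether the critic laughed the linguist visited' is not a VP under these rules.

Ungrammatical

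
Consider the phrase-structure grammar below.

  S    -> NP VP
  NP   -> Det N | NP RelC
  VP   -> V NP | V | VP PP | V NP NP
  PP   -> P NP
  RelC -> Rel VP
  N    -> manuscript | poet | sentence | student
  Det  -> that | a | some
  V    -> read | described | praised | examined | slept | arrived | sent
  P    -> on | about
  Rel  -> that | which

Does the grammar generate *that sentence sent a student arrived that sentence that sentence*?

For S → NP VP, the only prefix that parses as NP is 'that sentence', but the remainder 'sent a student arrived that sentence that sentence' is not a VP under these rules.

Ungrammatical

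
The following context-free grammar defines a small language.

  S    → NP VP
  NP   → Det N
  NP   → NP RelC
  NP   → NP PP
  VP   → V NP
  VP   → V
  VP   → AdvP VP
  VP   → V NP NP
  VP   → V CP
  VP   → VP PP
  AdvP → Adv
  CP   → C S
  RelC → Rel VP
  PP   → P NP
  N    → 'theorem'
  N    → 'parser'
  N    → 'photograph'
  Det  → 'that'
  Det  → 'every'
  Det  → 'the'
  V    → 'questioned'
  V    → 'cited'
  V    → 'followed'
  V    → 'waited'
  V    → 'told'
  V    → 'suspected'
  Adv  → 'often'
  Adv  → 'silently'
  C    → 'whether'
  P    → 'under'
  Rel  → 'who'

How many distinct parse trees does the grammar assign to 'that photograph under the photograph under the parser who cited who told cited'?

Two of the 9 distinct bracketings:
[S [NP [NP [NP [NP [Det that] [N photograph]] [PP [P under] [NP [NP [Det the] [N photograph]] [PP [P under] [NP [Det the] [N parser]]]]]] [RelC [Rel who] [VP [V cited]]]] [RelC [Rel who] [VP [V told]]]] [VP [V cited]]]
[S [NP [NP [NP [NP [NP [Det that] [N photograph]] [PP [P under] [NP [Det the] [N photograph]]]] [PP [P under] [NP [Det the] [N parser]]]] [RelC [Rel who] [VP [V cited]]]] [RelC [Rel who] [VP [V told]]]] [VP [V cited]]]
The trees differ in how a recursive rule is bracketed over the same span.

9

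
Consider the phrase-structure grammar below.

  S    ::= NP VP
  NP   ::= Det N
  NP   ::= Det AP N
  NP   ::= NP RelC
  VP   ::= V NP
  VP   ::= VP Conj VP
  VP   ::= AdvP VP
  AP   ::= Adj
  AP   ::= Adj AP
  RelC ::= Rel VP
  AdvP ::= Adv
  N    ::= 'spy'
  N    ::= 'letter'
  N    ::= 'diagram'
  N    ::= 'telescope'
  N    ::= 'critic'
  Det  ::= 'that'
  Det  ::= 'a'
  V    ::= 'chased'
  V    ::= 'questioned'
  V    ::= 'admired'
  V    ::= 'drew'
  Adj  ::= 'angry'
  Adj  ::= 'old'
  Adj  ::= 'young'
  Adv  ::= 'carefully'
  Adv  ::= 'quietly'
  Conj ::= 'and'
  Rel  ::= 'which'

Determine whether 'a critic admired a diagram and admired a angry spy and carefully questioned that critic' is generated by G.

Grammatical

[S [NP [Det a] [N critic]] [VP [VP [V admired] [NP [Det a] [N diagram]]] [Conj and] [VP [VP [V admired] [NP [Det a] [AP [Adj angry]] [N spy]]] [Conj and] [VP [AdvP [Adv carefully]] [VP [V questioned] [NP [Det that] [N critic]]]]]]]
The bracketing above is licensed at every node by one of the given productions, with S at the root.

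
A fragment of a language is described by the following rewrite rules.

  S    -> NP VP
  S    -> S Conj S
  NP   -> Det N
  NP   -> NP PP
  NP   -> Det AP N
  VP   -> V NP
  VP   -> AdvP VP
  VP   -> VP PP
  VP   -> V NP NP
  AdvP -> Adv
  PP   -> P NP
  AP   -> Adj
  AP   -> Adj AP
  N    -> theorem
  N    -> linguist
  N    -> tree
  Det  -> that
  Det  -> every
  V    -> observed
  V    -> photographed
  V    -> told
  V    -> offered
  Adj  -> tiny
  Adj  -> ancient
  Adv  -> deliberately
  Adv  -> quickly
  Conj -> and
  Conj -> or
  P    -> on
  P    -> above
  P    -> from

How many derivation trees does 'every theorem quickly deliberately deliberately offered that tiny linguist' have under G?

[S [NP [Det every] [N theorem]] [VP [AdvP [Adv quickly]] [VP [AdvP [Adv deliberately]] [VP [AdvP [Adv deliberately]] [VP [V offered] [NP [Det that] [AP [Adj tiny]] [N linguist]]]]]]]
No rule offers an alternative attachment or grouping for any span, so this is the only derivation.

1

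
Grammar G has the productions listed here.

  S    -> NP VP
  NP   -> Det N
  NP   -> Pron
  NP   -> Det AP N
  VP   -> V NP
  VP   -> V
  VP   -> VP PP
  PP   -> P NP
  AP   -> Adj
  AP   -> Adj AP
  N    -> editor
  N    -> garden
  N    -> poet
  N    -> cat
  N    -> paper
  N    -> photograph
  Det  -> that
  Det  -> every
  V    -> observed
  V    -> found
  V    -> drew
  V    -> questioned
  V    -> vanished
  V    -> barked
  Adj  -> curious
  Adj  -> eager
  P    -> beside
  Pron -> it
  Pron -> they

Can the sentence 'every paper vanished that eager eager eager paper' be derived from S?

S
  NP
    Det: every
    N: paper
  VP
    V: vanished
    NP
      Det: that
      AP
        Adj: eager
        AP
          Adj: eager
          AP
            Adj: eager
      N: paper
Every word is introduced by a lexical rule and the phrasal rules combine the resulting categories into a single S.

Grammatical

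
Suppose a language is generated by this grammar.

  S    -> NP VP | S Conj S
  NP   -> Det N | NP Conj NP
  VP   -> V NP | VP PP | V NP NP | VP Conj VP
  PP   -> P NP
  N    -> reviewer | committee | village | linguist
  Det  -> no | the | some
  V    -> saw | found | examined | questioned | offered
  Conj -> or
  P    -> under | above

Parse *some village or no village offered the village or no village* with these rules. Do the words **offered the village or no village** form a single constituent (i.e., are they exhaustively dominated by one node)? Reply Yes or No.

Yes

[S [NP [NP [Det some] [N village]] [Conj or] [NP [Det no] [N village]]] [VP [V offered] [NP [NP [Det the] [N village]] [Conj or] [NP [Det no] [N village]]]]]
The words 'offered the village or no village' are exhaustively dominated by a single VP node (built by VP → V NP), so they form a constituent.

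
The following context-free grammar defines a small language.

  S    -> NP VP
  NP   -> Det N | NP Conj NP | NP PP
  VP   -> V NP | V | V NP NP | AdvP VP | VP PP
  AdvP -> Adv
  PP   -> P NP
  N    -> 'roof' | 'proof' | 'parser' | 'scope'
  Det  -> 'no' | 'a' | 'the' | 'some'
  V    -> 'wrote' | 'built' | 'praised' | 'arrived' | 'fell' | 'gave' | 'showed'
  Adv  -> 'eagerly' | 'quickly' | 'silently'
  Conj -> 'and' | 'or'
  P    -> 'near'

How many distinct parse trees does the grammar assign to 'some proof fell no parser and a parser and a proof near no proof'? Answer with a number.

7

Two of the 7 distinct bracketings:
[S [NP [Det some] [N proof]] [VP [V fell] [NP [NP [Det no] [N parser]] [Conj and] [NP [NP [Det a] [N parser]] [Conj and] [NP [NP [Det a] [N proof]] [PP [P near] [NP [Det no] [N proof]]]]]]]]
[S [NP [Det some] [N proof]] [VP [V fell] [NP [NP [Det no] [N parser]] [Conj and] [NP [NP [NP [Det a] [N parser]] [Conj and] [NP [Det a] [N proof]]] [PP [P near] [NP [Det no] [N proof]]]]]]]
The trees differ in how a recursive rule is bracketed over the same span.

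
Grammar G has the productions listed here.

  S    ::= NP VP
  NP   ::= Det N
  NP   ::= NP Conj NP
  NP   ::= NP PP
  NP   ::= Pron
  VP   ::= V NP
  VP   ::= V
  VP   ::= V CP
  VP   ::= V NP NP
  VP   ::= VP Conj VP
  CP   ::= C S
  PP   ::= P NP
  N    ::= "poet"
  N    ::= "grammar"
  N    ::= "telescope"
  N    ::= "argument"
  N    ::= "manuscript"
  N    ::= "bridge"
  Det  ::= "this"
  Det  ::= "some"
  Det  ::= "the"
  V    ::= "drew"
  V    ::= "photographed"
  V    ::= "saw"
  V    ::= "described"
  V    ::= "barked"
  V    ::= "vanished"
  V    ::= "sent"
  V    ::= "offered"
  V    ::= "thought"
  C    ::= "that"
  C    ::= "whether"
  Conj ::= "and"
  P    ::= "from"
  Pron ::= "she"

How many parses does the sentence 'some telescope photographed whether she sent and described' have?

2

The two bracketings:
[S [NP [Det some] [N telescope]] [VP [V photographed] [CP [C whether] [S [NP [Pron she]] [VP [VP [V sent]] [Conj and] [VP [V described]]]]]]]
[S [NP [Det some] [N telescope]] [VP [VP [V photographed] [CP [C whether] [S [NP [Pron she]] [VP [V sent]]]]] [Conj and] [VP [V described]]]]
The trees differ in how a recursive rule is bracketed over the same span.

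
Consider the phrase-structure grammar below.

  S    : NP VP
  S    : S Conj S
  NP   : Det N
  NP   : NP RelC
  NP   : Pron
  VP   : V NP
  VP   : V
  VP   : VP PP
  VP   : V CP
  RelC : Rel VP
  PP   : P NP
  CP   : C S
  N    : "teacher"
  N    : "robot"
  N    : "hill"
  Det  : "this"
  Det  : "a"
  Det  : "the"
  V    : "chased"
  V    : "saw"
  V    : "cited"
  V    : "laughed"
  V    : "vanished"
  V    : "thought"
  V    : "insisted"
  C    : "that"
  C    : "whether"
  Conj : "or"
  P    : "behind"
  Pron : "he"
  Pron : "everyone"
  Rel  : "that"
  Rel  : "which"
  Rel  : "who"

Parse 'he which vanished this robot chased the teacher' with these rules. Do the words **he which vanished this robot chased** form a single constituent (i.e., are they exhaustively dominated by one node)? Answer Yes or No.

[S [NP [NP [Pron he]] [RelC [Rel which] [VP [V vanished] [NP [Det this] [N robot]]]]] [VP [V chased] [NP [Det the] [N teacher]]]]
The smallest constituent containing 'he which vanished this robot chased' is the S spanning 'he which vanished this robot chased the teacher'; no single node in the tree dominates exactly the given words.

No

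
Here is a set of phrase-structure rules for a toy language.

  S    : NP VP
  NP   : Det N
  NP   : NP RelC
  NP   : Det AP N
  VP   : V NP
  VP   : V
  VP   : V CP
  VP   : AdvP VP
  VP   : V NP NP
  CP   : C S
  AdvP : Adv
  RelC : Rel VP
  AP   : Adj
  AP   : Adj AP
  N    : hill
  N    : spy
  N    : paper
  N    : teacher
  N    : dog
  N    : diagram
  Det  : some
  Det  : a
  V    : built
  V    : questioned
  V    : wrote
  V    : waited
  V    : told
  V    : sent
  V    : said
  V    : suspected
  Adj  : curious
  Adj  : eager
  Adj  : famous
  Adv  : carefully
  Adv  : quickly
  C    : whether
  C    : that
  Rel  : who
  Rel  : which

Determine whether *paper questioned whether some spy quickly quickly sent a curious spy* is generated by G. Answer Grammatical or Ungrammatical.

For S → NP VP, no prefix of the string parses as an NP.

Ungrammatical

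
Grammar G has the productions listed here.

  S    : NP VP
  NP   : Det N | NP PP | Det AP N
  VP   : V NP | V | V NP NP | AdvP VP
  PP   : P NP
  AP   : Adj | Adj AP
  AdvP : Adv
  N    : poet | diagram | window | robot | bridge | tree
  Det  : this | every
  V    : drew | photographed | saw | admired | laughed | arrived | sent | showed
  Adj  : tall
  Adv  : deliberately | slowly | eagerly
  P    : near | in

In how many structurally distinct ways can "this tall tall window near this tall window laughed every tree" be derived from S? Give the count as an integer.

[S [NP [NP [Det this] [AP [Adj tall] [AP [Adj tall]]] [N window]] [PP [P near] [NP [Det this] [AP [Adj tall]] [N window]]]] [VP [V laughed] [NP [Det every] [N tree]]]]
No rule offers an alternative attachment or grouping for any span, so this is the only derivation.

1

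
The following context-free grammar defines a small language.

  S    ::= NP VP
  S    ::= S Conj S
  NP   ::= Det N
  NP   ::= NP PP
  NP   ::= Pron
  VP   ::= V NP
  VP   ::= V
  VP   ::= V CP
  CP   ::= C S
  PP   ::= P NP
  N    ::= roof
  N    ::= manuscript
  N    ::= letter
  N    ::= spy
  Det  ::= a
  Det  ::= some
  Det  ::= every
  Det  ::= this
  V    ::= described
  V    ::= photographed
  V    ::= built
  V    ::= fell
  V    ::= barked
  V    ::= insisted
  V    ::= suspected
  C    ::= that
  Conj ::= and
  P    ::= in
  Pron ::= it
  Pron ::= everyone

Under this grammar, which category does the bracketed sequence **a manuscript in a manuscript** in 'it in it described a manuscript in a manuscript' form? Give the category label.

[S [NP [NP [Pron it]] [PP [P in] [NP [Pron it]]]] [VP [V described] [NP [NP [Det a] [N manuscript]] [PP [P in] [NP [Det a] [N manuscript]]]]]]
The span 'a manuscript in a manuscript' is the NP node built by NP → NP PP.

NP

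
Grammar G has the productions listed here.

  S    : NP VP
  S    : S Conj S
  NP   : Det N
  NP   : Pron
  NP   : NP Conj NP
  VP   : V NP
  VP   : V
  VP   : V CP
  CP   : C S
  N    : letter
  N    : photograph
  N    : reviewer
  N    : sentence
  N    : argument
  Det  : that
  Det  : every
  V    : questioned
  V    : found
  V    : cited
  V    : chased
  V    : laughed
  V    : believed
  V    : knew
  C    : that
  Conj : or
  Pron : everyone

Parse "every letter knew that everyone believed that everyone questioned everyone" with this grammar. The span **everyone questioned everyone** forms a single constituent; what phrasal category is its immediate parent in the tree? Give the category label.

CP

[S [NP [Det every] [N letter]] [VP [V knew] [CP [C that] [S [NP [Pron everyone]] [VP [V believed] [CP [C that] [S [NP [Pron everyone]] [VP [V questioned] [NP [Pron everyone]]]]]]]]]]
The span 'everyone questioned everyone' is the S node built by S → NP VP.
Its mother is the CP built by CP → C S.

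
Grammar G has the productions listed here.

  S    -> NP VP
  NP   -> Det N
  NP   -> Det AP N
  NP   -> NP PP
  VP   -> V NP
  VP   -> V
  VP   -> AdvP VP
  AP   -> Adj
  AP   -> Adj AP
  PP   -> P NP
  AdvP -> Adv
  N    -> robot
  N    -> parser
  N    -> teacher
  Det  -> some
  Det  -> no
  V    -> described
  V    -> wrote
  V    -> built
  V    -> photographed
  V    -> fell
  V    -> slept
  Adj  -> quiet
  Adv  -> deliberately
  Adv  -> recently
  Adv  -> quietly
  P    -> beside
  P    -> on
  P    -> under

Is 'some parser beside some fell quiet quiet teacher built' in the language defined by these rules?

A Det word can never sit immediately before a V word in any string this grammar generates, so the substring 'some fell' rules out a derivation.

Ungrammatical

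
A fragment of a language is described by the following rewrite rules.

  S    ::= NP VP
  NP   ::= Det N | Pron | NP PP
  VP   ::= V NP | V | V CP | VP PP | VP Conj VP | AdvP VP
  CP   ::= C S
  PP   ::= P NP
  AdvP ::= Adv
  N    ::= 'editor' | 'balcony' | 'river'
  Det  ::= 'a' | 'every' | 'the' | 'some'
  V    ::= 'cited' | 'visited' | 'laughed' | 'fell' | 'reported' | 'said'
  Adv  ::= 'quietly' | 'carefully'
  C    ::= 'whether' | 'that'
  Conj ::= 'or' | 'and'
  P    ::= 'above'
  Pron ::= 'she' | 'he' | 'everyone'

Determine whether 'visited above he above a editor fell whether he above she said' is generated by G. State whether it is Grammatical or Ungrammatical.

Ungrammatical

For S → NP VP, no prefix of the string parses as an NP.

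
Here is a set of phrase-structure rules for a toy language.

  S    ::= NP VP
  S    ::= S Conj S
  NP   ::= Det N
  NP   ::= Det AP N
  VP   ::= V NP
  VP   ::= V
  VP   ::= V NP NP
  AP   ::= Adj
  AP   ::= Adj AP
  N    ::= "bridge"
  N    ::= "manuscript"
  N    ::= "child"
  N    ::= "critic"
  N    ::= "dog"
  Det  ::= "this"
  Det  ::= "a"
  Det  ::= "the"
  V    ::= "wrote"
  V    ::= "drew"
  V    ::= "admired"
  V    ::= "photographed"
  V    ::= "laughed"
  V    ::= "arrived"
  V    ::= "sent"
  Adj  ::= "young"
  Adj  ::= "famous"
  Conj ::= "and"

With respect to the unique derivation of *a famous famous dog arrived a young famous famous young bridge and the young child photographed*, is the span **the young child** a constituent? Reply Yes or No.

[S [S [NP [Det a] [AP [Adj famous] [AP [Adj famous]]] [N dog]] [VP [V arrived] [NP [Det a] [AP [Adj young] [AP [Adj famous] [AP [Adj famous] [AP [Adj young]]]]] [N bridge]]]] [Conj and] [S [NP [Det the] [AP [Adj young]] [N child]] [VP [V photographed]]]]
The words 'the young child' are exhaustively dominated by a single NP node (built by NP → Det AP N), so they form a constituent.

Yes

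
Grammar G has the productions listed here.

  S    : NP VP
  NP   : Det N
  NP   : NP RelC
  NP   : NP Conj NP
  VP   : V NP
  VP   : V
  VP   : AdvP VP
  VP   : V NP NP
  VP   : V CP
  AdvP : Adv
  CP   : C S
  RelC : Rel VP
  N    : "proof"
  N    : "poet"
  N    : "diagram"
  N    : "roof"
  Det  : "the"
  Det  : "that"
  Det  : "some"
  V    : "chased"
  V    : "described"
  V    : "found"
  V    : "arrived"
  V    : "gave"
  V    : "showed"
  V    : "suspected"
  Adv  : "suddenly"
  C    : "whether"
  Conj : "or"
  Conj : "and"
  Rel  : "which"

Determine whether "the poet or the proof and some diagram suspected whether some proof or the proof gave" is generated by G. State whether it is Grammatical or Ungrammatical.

[S [NP [NP [Det the] [N poet]] [Conj or] [NP [NP [Det the] [N proof]] [Conj and] [NP [Det some] [N diagram]]]] [VP [V suspected] [CP [C whether] [S [NP [NP [Det some] [N proof]] [Conj or] [NP [Det the] [N proof]]] [VP [V gave]]]]]]
Every word is introduced by a lexical rule and the phrasal rules combine the resulting categories into a single S.

Grammatical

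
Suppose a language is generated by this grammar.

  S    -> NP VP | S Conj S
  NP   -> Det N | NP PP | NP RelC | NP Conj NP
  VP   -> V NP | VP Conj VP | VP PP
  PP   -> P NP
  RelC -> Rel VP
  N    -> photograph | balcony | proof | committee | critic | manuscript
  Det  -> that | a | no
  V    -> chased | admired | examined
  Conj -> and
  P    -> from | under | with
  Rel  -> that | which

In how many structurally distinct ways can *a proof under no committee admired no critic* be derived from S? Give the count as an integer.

1

[S [NP [NP [Det a] [N proof]] [PP [P under] [NP [Det no] [N committee]]]] [VP [V admired] [NP [Det no] [N critic]]]]
No rule offers an alternative attachment or grouping for any span, so this is the only derivation.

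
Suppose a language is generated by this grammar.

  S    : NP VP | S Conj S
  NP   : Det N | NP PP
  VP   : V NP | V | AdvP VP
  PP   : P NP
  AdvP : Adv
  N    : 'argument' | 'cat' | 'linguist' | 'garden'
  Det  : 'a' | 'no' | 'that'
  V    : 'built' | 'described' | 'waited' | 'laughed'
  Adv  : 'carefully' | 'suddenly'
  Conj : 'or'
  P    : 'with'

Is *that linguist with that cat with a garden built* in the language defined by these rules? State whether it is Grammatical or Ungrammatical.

[S [NP [NP [Det that] [N linguist]] [PP [P with] [NP [NP [Det that] [N cat]] [PP [P with] [NP [Det a] [N garden]]]]]] [VP [V built]]]
The bracketing above is licensed at every node by one of the given productions, with S at the root.

Grammatical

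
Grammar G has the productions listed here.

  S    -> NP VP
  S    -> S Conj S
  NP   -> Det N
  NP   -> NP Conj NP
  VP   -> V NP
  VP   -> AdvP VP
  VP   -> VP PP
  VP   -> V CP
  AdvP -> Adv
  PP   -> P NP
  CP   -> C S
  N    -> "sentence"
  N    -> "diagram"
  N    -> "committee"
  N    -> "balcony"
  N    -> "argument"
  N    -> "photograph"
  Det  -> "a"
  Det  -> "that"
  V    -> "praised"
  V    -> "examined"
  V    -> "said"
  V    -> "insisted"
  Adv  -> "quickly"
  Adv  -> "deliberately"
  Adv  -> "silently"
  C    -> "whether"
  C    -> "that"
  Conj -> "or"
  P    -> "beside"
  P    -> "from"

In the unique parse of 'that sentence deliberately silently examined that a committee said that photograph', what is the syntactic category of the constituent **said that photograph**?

[S [NP [Det that] [N sentence]] [VP [AdvP [Adv deliberately]] [VP [AdvP [Adv silently]] [VP [V examined] [CP [C that] [S [NP [Det a] [N committee]] [VP [V said] [NP [Det that] [N photograph]]]]]]]]]
The span 'said that photograph' is the VP node built by VP → V NP.

VP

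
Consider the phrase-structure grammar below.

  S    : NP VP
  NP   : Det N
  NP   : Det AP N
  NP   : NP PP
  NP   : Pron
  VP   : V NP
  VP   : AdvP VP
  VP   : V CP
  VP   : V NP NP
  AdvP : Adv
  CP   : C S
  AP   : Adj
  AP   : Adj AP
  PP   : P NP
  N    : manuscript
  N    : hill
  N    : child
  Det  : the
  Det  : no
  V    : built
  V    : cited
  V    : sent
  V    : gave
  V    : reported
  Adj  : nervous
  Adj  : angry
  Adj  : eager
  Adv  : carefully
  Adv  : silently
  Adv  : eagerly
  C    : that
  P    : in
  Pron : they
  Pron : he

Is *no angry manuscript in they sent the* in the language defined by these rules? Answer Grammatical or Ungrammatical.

For S → NP VP, every NP-prefix leaves a non-VP remainder: after 'no angry manuscript' the remainder is not a VP; after 'no angry manuscript in they' the remainder is not a VP.

Ungrammatical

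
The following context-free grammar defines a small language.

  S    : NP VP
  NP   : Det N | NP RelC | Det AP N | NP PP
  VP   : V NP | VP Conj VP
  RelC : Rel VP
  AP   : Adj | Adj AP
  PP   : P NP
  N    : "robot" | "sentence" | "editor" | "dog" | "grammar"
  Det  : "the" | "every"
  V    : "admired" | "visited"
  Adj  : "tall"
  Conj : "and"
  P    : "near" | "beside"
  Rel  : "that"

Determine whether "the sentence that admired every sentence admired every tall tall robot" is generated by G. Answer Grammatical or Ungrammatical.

Grammatical

[S [NP [NP [Det the] [N sentence]] [RelC [Rel that] [VP [V admired] [NP [Det every] [N sentence]]]]] [VP [V admired] [NP [Det every] [AP [Adj tall] [AP [Adj tall]]] [N robot]]]]
The bracketing above is licensed at every node by one of the given productions, with S at the root.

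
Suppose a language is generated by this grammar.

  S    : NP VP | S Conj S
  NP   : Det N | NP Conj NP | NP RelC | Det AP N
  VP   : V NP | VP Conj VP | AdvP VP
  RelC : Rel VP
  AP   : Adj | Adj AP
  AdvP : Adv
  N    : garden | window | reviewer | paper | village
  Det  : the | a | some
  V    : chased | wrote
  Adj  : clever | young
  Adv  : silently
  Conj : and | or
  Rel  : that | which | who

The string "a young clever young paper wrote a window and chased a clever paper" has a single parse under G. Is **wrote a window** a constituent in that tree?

Yes

[S [NP [Det a] [AP [Adj young] [AP [Adj clever] [AP [Adj young]]]] [N paper]] [VP [VP [V wrote] [NP [Det a] [N window]]] [Conj and] [VP [V chased] [NP [Det a] [AP [Adj clever]] [N paper]]]]]
The words 'wrote a window' are exhaustively dominated by a single VP node (built by VP → V NP), so they form a constituent.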